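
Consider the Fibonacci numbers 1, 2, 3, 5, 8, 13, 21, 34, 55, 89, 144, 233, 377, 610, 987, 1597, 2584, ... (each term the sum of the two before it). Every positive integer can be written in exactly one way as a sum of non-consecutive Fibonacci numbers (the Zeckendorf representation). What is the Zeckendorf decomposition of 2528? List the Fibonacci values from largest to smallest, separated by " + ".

1597 + 610 + 233 + 55 + 21 + 8 + 3 + 1

subtract 1597 from 2528: 931 remains
subtract 610 from 931: 321 remains
subtract 233 from 321: 88 remains
subtract 55 from 88: 33 remains
subtract 21 from 33: 12 remains
subtract 8 from 12: 4 remains
subtract 3 from 4: 1 remains
subtract 1 from 1: 0 remains
So 2528 = 1597 + 610 + 233 + 55 + 21 + 8 + 3 + 1, with no two terms consecutive in the sequence.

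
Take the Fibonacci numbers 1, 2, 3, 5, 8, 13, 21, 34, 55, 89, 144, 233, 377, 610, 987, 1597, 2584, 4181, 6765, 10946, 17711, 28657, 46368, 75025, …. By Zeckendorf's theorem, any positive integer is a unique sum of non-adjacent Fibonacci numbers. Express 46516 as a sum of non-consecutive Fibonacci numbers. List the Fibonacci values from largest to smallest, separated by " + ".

Greedy algorithm:
46368 ≤ 46516 < 75025, so take 46368; remainder 148
144 ≤ 148 < 233, so take 144; remainder 4
3 ≤ 4 < 5, so take 3; remainder 1
1 ≤ 1 < 2, so take 1; remainder 0
So 46516 = 46368 + 144 + 3 + 1, with no two terms consecutive in the sequence.

46368 + 144 + 3 + 1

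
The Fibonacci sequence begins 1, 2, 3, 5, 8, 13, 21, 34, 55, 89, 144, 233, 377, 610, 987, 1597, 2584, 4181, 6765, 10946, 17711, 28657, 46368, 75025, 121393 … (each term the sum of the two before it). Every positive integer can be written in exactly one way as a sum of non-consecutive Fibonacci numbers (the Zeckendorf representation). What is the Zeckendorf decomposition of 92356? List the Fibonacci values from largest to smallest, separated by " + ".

take 75025 (≤ 92356); 92356 − 75025 = 17331
take 10946 (≤ 17331); 17331 − 10946 = 6385
take 4181 (≤ 6385); 6385 − 4181 = 2204
take 1597 (≤ 2204); 2204 − 1597 = 607
take 377 (≤ 607); 607 − 377 = 230
take 144 (≤ 230); 230 − 144 = 86
take 55 (≤ 86); 86 − 55 = 31
take 21 (≤ 31); 31 − 21 = 10
take 8 (≤ 10); 10 − 8 = 2
take 2 (≤ 2); 2 − 2 = 0
So 92356 = 75025 + 10946 + 4181 + 1597 + 377 + 144 + 55 + 21 + 8 + 2, with no two terms consecutive in the sequence.

75025 + 10946 + 4181 + 1597 + 377 + 144 + 55 + 21 + 8 + 2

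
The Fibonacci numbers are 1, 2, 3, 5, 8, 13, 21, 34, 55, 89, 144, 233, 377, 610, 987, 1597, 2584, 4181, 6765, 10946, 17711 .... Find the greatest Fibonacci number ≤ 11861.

10946

10946 ≤ 11861 < 17711, so the largest Fibonacci number not exceeding 11861 is 10946.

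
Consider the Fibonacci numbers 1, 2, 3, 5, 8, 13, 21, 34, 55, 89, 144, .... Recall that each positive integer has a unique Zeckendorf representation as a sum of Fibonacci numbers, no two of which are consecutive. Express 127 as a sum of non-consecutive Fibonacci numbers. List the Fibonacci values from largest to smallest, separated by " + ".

89 + 34 + 3 + 1

Repeatedly subtract the largest Fibonacci number that fits:
take 89 (≤ 127); 127 − 89 = 38
take 34 (≤ 38); 38 − 34 = 4
take 3 (≤ 4); 4 − 3 = 1
take 1 (≤ 1); 1 − 1 = 0
So 127 = 89 + 34 + 3 + 1, with no two terms consecutive in the sequence.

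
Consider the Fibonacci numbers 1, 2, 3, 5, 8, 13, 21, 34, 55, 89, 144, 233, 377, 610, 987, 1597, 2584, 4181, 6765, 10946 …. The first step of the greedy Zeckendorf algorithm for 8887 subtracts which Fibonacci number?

6765

6765 ≤ 8887 < 10946, so the largest Fibonacci number not exceeding 8887 is 6765.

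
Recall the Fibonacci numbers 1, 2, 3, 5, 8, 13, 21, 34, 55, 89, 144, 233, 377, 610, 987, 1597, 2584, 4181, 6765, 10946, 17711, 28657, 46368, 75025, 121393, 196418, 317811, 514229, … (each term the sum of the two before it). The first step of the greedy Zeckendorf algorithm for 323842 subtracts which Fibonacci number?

317811 ≤ 323842 < 514229, so the largest Fibonacci number not exceeding 323842 is 317811.

317811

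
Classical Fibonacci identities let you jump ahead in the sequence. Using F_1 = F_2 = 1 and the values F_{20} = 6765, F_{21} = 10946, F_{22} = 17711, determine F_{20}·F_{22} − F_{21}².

6765·17711 − 10946² = 119814915 − 119814916 = -1. (Cassini's identity: F_{k−1}F_{k+1} − F_k² = (−1)^k.)

-1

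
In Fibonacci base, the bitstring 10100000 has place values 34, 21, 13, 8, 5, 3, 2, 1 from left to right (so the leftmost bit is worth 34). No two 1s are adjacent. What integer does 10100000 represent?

Summing the place values of the 1 bits: 34 + 13 = 47.

47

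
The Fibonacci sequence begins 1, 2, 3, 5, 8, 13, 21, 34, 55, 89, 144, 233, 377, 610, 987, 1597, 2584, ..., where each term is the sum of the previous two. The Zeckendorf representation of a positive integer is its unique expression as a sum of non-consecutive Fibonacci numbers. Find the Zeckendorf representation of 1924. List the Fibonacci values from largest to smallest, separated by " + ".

largest Fibonacci ≤ 1924 is 1597; 1924 − 1597 = 327
largest Fibonacci ≤ 327 is 233; 327 − 233 = 94
largest Fibonacci ≤ 94 is 89; 94 − 89 = 5
largest Fibonacci ≤ 5 is 5; 5 − 5 = 0
So 1924 = 1597 + 233 + 89 + 5, with no two terms consecutive in the sequence.

1597 + 233 + 89 + 5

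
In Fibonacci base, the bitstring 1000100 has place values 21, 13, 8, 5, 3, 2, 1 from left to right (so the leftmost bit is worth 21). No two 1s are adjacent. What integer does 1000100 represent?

Summing the place values of the 1 bits: 21 + 3 = 24.

24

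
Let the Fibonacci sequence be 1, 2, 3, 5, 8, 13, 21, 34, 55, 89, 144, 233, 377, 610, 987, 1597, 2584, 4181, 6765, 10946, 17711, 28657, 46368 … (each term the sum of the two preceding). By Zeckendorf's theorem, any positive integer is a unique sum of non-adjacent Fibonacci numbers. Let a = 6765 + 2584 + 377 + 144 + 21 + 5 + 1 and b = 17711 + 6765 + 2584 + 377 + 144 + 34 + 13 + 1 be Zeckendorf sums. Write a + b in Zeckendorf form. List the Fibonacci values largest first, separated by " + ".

28657 + 6765 + 1597 + 377 + 89 + 34 + 5 + 2

The two numbers are 9897 and 27629, so their sum is 37526.
Greedily peel off the largest Fibonacci term at each step:
28657 ≤ 37526 < 46368, so take 28657; remainder 8869
6765 ≤ 8869 < 10946, so take 6765; remainder 2104
1597 ≤ 2104 < 2584, so take 1597; remainder 507
377 ≤ 507 < 610, so take 377; remainder 130
89 ≤ 130 < 144, so take 89; remainder 41
34 ≤ 41 < 55, so take 34; remainder 7
5 ≤ 7 < 8, so take 5; remainder 2
2 ≤ 2 < 3, so take 2; remainder 0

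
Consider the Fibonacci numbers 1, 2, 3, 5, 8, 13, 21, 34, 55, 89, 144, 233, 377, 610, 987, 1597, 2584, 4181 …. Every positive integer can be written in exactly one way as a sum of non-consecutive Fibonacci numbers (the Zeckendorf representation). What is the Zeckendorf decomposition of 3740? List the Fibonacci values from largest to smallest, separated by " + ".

Repeatedly subtract the largest Fibonacci number that fits:
subtract 2584 from 3740: 1156 remains
subtract 987 from 1156: 169 remains
subtract 144 from 169: 25 remains
subtract 21 from 25: 4 remains
subtract 3 from 4: 1 remains
subtract 1 from 1: 0 remains
So 3740 = 2584 + 987 + 144 + 21 + 3 + 1, with no two terms consecutive in the sequence.

2584 + 987 + 144 + 21 + 3 + 1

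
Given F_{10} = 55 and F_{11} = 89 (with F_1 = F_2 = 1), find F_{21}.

By F_{2k+1} = F_k² + F_{k+1}²: F_{21} = 55² + 89² = 3025 + 7921 = 10946.

10946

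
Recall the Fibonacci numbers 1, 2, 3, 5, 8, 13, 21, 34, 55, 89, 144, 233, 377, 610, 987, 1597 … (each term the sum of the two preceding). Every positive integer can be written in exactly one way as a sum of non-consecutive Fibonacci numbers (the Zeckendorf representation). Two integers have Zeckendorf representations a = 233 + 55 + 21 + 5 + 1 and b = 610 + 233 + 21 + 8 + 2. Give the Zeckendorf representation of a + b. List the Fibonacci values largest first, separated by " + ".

987 + 144 + 55 + 3

The two numbers are 315 and 874, so their sum is 1189.
Repeatedly subtract the largest Fibonacci number that fits:
987 ≤ 1189 < 1597, so take 987; remainder 202
144 ≤ 202 < 233, so take 144; remainder 58
55 ≤ 58 < 89, so take 55; remainder 3
3 ≤ 3 < 5, so take 3; remainder 0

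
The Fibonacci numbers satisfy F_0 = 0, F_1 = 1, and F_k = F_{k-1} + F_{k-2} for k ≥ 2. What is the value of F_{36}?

14930352

Iterating the recurrence up to F_{28} = 317811 and F_{27} = 196418:
F_{29} = F_{28} + F_{27} = 317811 + 196418 = 514229
F_{30} = F_{29} + F_{28} = 514229 + 317811 = 832040
F_{31} = F_{30} + F_{29} = 832040 + 514229 = 1346269
F_{32} = F_{31} + F_{30} = 1346269 + 832040 = 2178309
F_{33} = F_{32} + F_{31} = 2178309 + 1346269 = 3524578
F_{34} = F_{33} + F_{32} = 3524578 + 2178309 = 5702887
F_{35} = F_{34} + F_{33} = 5702887 + 3524578 = 9227465
F_{36} = F_{35} + F_{34} = 9227465 + 5702887 = 14930352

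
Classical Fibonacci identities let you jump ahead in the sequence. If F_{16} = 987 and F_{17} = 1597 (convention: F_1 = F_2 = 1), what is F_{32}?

2178309

By the doubling identity F_{2k} = F_k(2F_{k+1} − F_k): F_{32} = 987·(2·1597 − 987) = 987·2207 = 2178309.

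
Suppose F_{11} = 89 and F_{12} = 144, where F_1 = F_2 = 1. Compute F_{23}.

By F_{2k+1} = F_k² + F_{k+1}²: F_{23} = 89² + 144² = 7921 + 20736 = 28657.

28657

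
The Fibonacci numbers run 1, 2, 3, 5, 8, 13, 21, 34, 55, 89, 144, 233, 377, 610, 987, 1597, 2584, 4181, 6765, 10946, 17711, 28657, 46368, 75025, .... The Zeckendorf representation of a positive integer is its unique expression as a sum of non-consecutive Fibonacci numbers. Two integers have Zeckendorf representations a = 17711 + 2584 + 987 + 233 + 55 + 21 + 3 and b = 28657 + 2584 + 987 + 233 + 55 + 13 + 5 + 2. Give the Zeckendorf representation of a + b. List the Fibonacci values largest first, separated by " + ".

46368 + 6765 + 987 + 8 + 2

The two numbers are 21594 and 32536, so their sum is 54130.
largest Fibonacci ≤ 54130 is 46368; 54130 − 46368 = 7762
largest Fibonacci ≤ 7762 is 6765; 7762 − 6765 = 997
largest Fibonacci ≤ 997 is 987; 997 − 987 = 10
largest Fibonacci ≤ 10 is 8; 10 − 8 = 2
largest Fibonacci ≤ 2 is 2; 2 − 2 = 0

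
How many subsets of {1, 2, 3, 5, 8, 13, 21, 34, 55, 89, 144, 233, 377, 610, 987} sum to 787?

4

Each representation comes from the Zeckendorf form by replacing some F_k with F_{k−1} + F_{k−2} where possible.
787 = 610+144+21+8+3+1 = 610+89+55+21+8+3+1 = 377+233+144+21+8+3+1 = 377+233+89+55+21+8+3+1 — 4 representations.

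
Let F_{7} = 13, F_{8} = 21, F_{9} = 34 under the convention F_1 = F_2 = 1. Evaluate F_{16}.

987

By the addition formula F_{m+n} = F_m F_{n+1} + F_{m−1} F_n with m=9, n=7: F_{16} = 34·21 + 21·13 = 714 + 273 = 987.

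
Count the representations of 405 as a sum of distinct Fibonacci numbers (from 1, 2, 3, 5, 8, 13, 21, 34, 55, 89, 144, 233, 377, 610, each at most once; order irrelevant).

Each representation comes from the Zeckendorf form by replacing some F_k with F_{k−1} + F_{k−2} where possible.
405 = 377+21+5+2 = 377+13+8+5+2 = 233+144+21+5+2 = 233+144+13+8+5+2 = 233+89+55+21+5+2 = … (2 more), for 7 in all.

7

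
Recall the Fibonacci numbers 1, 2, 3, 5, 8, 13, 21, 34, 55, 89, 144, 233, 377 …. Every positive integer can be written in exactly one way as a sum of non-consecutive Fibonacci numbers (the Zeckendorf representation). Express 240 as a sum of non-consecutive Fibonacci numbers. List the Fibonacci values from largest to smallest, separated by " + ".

233 + 5 + 2

233 ≤ 240 < 377, so take 233; remainder 7
5 ≤ 7 < 8, so take 5; remainder 2
2 ≤ 2 < 3, so take 2; remainder 0
So 240 = 233 + 5 + 2, with no two terms consecutive in the sequence.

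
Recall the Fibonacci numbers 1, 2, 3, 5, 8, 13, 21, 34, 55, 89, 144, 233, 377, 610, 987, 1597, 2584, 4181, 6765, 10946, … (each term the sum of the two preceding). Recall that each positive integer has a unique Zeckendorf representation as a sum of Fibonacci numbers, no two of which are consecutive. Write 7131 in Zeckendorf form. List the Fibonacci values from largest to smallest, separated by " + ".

6765 + 233 + 89 + 34 + 8 + 2

Greedy algorithm:
7131 − 6765 = 366
366 − 233 = 133
133 − 89 = 44
44 − 34 = 10
10 − 8 = 2
2 − 2 = 0
So 7131 = 6765 + 233 + 89 + 34 + 8 + 2, with no two terms consecutive in the sequence.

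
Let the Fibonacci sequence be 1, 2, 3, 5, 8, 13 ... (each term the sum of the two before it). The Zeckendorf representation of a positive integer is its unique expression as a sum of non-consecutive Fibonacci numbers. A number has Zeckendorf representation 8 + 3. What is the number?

11

8 + 3 = 11.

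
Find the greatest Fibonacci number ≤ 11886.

10946

10946 ≤ 11886 < 17711, so the largest Fibonacci number not exceeding 11886 is 10946.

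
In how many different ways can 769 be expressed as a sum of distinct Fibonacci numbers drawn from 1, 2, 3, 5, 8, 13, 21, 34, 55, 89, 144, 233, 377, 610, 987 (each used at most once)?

769 = 610+144+13+2 = 610+144+8+5+2 = 610+89+55+13+2 = 377+233+144+13+2 = 610+89+55+8+5+2 = … (7 more), for 12 in all.

12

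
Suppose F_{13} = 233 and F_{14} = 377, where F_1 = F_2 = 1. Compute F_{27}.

By F_{2k+1} = F_k² + F_{k+1}²: F_{27} = 233² + 377² = 54289 + 142129 = 196418.

196418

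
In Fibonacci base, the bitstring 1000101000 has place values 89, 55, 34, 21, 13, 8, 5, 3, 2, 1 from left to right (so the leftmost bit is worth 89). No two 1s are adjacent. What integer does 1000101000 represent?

107

Summing the place values of the 1 bits: 89 + 13 + 5 = 107.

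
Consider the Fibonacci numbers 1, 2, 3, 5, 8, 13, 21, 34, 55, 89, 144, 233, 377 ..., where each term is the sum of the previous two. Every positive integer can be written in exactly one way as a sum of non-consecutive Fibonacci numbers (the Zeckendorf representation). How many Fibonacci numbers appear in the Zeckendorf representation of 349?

349: greatest Fibonacci not exceeding it is 233, leaving 116
116: greatest Fibonacci not exceeding it is 89, leaving 27
27: greatest Fibonacci not exceeding it is 21, leaving 6
6: greatest Fibonacci not exceeding it is 5, leaving 1
1: greatest Fibonacci not exceeding it is 1, leaving 0
349 = 233 + 89 + 21 + 5 + 1, which has 5 terms.

5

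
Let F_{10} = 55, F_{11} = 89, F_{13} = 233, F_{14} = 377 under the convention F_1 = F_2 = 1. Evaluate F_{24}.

46368

By the addition formula F_{m+n} = F_m F_{n+1} + F_{m−1} F_n with m=14, n=10: F_{24} = 377·89 + 233·55 = 33553 + 12815 = 46368.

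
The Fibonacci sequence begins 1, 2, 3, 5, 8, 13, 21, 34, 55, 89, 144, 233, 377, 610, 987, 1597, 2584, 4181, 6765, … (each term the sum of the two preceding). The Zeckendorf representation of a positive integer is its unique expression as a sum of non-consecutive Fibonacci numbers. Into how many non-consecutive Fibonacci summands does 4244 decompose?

largest Fibonacci ≤ 4244 is 4181; 4244 − 4181 = 63
largest Fibonacci ≤ 63 is 55; 63 − 55 = 8
largest Fibonacci ≤ 8 is 8; 8 − 8 = 0
4244 = 4181 + 55 + 8, which has 3 terms.

3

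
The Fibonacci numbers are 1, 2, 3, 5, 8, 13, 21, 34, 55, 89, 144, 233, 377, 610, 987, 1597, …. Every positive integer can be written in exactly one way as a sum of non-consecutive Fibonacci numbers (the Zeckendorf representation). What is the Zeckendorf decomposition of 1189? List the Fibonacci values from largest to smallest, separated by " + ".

987 + 144 + 55 + 3

Repeatedly subtract the largest Fibonacci number that fits:
1189: greatest Fibonacci not exceeding it is 987, leaving 202
202: greatest Fibonacci not exceeding it is 144, leaving 58
58: greatest Fibonacci not exceeding it is 55, leaving 3
3: greatest Fibonacci not exceeding it is 3, leaving 0
So 1189 = 987 + 144 + 55 + 3, with no two terms consecutive in the sequence.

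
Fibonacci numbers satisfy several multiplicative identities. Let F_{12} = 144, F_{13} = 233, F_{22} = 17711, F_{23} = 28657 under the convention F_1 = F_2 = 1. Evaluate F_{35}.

By the addition formula F_{m+n} = F_m F_{n+1} + F_{m−1} F_n with m=13, n=22: F_{35} = 233·28657 + 144·17711 = 6677081 + 2550384 = 9227465.

9227465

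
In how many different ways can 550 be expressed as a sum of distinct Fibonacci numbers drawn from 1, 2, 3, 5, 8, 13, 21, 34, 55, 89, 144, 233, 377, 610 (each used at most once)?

Starting from the Zeckendorf form and repeatedly splitting a term F_k into F_{k−1} + F_{k−2} (when neither is already used) reaches every representation.
550 = 377+144+21+8 = 377+144+21+5+3 = 377+89+55+21+8 = … (16 more), for 19 in all.

19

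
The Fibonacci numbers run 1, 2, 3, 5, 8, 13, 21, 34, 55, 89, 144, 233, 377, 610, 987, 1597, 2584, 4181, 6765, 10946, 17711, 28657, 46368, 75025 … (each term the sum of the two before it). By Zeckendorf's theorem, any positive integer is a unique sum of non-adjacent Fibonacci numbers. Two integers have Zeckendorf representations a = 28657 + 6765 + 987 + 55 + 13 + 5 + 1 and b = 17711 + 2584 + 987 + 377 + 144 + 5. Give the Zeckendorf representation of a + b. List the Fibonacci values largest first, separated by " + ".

46368 + 10946 + 610 + 233 + 89 + 34 + 8 + 3

The two numbers are 36483 and 21808, so their sum is 58291.
Repeatedly subtract the largest Fibonacci number that fits:
58291: greatest Fibonacci not exceeding it is 46368, leaving 11923
11923: greatest Fibonacci not exceeding it is 10946, leaving 977
977: greatest Fibonacci not exceeding it is 610, leaving 367
367: greatest Fibonacci not exceeding it is 233, leaving 134
134: greatest Fibonacci not exceeding it is 89, leaving 45
45: greatest Fibonacci not exceeding it is 34, leaving 11
11: greatest Fibonacci not exceeding it is 8, leaving 3
3: greatest Fibonacci not exceeding it is 3, leaving 0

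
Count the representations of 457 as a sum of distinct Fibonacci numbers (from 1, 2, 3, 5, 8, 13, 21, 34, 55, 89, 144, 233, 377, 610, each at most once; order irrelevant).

7

Each representation comes from the Zeckendorf form by replacing some F_k with F_{k−1} + F_{k−2} where possible.
457 = 377+55+21+3+1 = 377+55+13+8+3+1 = 233+144+55+21+3+1 = … (4 more), for 7 in all.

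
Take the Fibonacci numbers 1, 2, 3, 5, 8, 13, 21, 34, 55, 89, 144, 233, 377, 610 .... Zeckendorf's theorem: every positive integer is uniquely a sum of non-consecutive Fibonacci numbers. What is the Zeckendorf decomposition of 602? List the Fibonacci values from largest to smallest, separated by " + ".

Greedy algorithm:
602: greatest Fibonacci not exceeding it is 377, leaving 225
225: greatest Fibonacci not exceeding it is 144, leaving 81
81: greatest Fibonacci not exceeding it is 55, leaving 26
26: greatest Fibonacci not exceeding it is 21, leaving 5
5: greatest Fibonacci not exceeding it is 5, leaving 0
So 602 = 377 + 144 + 55 + 21 + 5, with no two terms consecutive in the sequence.

377 + 144 + 55 + 21 + 5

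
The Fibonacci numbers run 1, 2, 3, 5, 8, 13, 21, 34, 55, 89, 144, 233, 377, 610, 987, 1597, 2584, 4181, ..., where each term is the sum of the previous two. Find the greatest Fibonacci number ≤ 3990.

2584 ≤ 3990 < 4181, so the largest Fibonacci number not exceeding 3990 is 2584.

2584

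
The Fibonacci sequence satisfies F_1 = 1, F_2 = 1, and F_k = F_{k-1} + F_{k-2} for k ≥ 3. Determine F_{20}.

6765

Iterating the recurrence up to F_{16} = 987 and F_{15} = 610:
F_{17} = F_{16} + F_{15} = 987 + 610 = 1597
F_{18} = F_{17} + F_{16} = 1597 + 987 = 2584
F_{19} = F_{18} + F_{17} = 2584 + 1597 = 4181
F_{20} = F_{19} + F_{18} = 4181 + 2584 = 6765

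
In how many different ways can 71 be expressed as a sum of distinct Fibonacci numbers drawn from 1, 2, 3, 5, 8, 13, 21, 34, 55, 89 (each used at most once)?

8

Starting from the Zeckendorf form and repeatedly splitting a term F_k into F_{k−1} + F_{k−2} (when neither is already used) reaches every representation.
71 = 55+13+3 = 55+13+2+1 = 55+8+5+3 = … (5 more), for 8 in all.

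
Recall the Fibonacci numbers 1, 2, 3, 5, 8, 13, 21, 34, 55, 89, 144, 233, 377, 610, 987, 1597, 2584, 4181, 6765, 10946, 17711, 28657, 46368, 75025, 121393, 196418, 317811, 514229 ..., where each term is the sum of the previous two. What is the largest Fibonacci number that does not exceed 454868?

317811 ≤ 454868 < 514229, so the largest Fibonacci number not exceeding 454868 is 317811.

317811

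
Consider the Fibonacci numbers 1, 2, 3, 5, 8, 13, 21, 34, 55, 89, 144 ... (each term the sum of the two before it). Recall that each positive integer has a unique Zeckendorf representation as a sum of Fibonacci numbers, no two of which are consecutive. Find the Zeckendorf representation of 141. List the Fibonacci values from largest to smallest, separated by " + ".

subtract 89 from 141: 52 remains
subtract 34 from 52: 18 remains
subtract 13 from 18: 5 remains
subtract 5 from 5: 0 remains
So 141 = 89 + 34 + 13 + 5, with no two terms consecutive in the sequence.

89 + 34 + 13 + 5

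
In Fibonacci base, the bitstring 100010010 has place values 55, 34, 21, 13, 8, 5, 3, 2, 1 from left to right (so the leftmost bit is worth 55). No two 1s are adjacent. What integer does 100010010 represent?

65

Summing the place values of the 1 bits: 55 + 8 + 2 = 65.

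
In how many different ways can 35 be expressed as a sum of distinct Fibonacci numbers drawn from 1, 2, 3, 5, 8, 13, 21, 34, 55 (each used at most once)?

4

Each representation comes from the Zeckendorf form by replacing some F_k with F_{k−1} + F_{k−2} where possible.
35 = 34+1 = 21+13+1 = 21+8+5+1 = 21+8+3+2+1 — 4 representations.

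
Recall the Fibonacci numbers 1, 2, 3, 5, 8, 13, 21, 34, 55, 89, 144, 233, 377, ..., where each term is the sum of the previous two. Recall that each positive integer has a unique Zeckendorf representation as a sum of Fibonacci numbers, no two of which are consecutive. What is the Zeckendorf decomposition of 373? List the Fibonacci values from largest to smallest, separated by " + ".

take 233 (≤ 373); 373 − 233 = 140
take 89 (≤ 140); 140 − 89 = 51
take 34 (≤ 51); 51 − 34 = 17
take 13 (≤ 17); 17 − 13 = 4
take 3 (≤ 4); 4 − 3 = 1
take 1 (≤ 1); 1 − 1 = 0
So 373 = 233 + 89 + 34 + 13 + 3 + 1, with no two terms consecutive in the sequence.

233 + 89 + 34 + 13 + 3 + 1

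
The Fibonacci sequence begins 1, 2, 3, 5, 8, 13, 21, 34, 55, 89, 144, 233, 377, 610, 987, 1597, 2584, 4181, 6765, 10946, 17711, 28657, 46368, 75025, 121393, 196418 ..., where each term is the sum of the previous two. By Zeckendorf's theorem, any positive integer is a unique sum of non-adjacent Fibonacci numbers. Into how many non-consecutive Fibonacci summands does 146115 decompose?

Repeatedly subtract the largest Fibonacci number that fits:
146115 − 121393 = 24722
24722 − 17711 = 7011
7011 − 6765 = 246
246 − 233 = 13
13 − 13 = 0
146115 = 121393 + 17711 + 6765 + 233 + 13, which has 5 terms.

5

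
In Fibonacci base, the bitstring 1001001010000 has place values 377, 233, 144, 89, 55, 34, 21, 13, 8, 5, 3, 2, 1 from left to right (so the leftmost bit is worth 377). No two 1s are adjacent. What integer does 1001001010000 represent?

495

Summing the place values of the 1 bits: 377 + 89 + 21 + 8 = 495.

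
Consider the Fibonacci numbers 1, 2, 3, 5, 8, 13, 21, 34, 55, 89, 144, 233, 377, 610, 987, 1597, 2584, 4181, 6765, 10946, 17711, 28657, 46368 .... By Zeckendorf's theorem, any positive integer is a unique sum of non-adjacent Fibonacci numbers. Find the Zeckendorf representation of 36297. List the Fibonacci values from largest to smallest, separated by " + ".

take 28657 (≤ 36297); 36297 − 28657 = 7640
take 6765 (≤ 7640); 7640 − 6765 = 875
take 610 (≤ 875); 875 − 610 = 265
take 233 (≤ 265); 265 − 233 = 32
take 21 (≤ 32); 32 − 21 = 11
take 8 (≤ 11); 11 − 8 = 3
take 3 (≤ 3); 3 − 3 = 0
So 36297 = 28657 + 6765 + 610 + 233 + 21 + 8 + 3, with no two terms consecutive in the sequence.

28657 + 6765 + 610 + 233 + 21 + 8 + 3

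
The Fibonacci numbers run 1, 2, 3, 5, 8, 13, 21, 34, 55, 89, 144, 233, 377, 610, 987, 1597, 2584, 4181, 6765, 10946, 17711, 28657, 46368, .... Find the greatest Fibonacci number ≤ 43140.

28657 ≤ 43140 < 46368, so the largest Fibonacci number not exceeding 43140 is 28657.

28657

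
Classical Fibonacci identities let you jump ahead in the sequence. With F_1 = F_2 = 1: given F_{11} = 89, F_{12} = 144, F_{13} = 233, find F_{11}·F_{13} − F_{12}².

89·233 − 144² = 20737 − 20736 = 1. (Cassini's identity: F_{k−1}F_{k+1} − F_k² = (−1)^k.)

1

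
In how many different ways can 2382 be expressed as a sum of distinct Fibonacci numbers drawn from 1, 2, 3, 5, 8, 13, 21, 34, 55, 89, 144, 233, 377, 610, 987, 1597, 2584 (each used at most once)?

2382 = 1597+610+144+21+8+2 = 1597+610+144+21+5+3+2 = 1597+610+89+55+21+8+2 = … (18 more), for 21 in all.

21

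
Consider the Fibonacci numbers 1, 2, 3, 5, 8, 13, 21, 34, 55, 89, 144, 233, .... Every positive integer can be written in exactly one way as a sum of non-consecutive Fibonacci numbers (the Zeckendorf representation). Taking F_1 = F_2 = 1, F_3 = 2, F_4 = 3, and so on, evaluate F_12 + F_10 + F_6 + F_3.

209

F_12 + F_10 + F_6 + F_3 = 144 + 55 + 8 + 2 = 209.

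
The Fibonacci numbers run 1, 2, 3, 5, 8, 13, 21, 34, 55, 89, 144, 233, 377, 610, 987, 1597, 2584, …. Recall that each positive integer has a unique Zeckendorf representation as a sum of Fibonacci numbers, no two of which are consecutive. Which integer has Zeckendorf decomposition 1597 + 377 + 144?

1597 + 377 + 144 = 2118.

2118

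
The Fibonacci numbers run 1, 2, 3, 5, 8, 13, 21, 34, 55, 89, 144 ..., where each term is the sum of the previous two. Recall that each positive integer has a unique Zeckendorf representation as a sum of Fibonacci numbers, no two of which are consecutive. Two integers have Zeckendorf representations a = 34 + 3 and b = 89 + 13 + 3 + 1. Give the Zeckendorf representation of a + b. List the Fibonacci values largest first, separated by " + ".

The two numbers are 37 and 106, so their sum is 143.
89 ≤ 143 < 144, so take 89; remainder 54
34 ≤ 54 < 55, so take 34; remainder 20
13 ≤ 20 < 21, so take 13; remainder 7
5 ≤ 7 < 8, so take 5; remainder 2
2 ≤ 2 < 3, so take 2; remainder 0

89 + 34 + 13 + 5 + 2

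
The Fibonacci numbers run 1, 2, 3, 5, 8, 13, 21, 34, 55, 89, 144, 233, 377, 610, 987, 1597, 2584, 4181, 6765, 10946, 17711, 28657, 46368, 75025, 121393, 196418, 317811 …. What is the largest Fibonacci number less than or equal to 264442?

196418

196418 ≤ 264442 < 317811, so the largest Fibonacci number not exceeding 264442 is 196418.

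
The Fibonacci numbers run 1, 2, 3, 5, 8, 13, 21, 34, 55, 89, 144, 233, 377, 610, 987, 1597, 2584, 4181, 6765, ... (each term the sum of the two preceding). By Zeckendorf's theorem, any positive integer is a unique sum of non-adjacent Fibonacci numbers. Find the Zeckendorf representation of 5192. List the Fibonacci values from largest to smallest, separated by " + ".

4181 + 987 + 21 + 3

subtract 4181 from 5192: 1011 remains
subtract 987 from 1011: 24 remains
subtract 21 from 24: 3 remains
subtract 3 from 3: 0 remains
So 5192 = 4181 + 987 + 21 + 3, with no two terms consecutive in the sequence.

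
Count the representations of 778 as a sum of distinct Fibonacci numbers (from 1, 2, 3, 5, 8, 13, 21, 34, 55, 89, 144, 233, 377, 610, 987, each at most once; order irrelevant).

778 = 610+144+21+3 = 610+144+21+2+1 = 610+144+13+8+3 = 610+89+55+21+3 = 377+233+144+21+3 = … (21 more), for 26 in all.

26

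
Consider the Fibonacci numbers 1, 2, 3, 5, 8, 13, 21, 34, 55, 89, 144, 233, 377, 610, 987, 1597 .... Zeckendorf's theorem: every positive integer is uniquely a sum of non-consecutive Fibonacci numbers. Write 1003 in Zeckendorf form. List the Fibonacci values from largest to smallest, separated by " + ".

987 + 13 + 3

Greedy algorithm:
987 ≤ 1003 < 1597, so take 987; remainder 16
13 ≤ 16 < 21, so take 13; remainder 3
3 ≤ 3 < 5, so take 3; remainder 0
So 1003 = 987 + 13 + 3, with no two terms consecutive in the sequence.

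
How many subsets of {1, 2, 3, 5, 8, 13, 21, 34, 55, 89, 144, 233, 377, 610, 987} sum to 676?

Starting from the Zeckendorf form and repeatedly splitting a term F_k into F_{k−1} + F_{k−2} (when neither is already used) reaches every representation.
676 = 610+55+8+3 = 610+55+8+2+1 = 610+34+21+8+3 = … (18 more), for 21 in all.

21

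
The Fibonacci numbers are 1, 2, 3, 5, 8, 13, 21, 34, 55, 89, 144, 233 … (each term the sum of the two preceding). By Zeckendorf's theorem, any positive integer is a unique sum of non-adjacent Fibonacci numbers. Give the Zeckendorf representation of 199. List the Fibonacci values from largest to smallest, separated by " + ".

Repeatedly subtract the largest Fibonacci number that fits:
144 ≤ 199 < 233, so take 144; remainder 55
55 ≤ 55 < 89, so take 55; remainder 0
So 199 = 144 + 55, with no two terms consecutive in the sequence.

144 + 55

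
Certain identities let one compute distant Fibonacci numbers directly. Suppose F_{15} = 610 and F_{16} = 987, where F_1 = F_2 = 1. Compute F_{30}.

832040

By the doubling identity F_{2k} = F_k(2F_{k+1} − F_k): F_{30} = 610·(2·987 − 610) = 610·1364 = 832040.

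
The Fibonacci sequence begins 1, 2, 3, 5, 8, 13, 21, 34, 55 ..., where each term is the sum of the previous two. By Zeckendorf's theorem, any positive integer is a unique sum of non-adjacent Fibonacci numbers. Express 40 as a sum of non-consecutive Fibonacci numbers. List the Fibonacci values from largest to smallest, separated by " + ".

40 − 34 = 6
6 − 5 = 1
1 − 1 = 0
So 40 = 34 + 5 + 1, with no two terms consecutive in the sequence.

34 + 5 + 1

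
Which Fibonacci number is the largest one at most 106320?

75025 ≤ 106320 < 121393, so the largest Fibonacci number not exceeding 106320 is 75025.

75025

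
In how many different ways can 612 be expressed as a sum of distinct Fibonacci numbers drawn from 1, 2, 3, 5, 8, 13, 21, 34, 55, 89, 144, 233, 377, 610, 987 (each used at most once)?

Starting from the Zeckendorf form and repeatedly splitting a term F_k into F_{k−1} + F_{k−2} (when neither is already used) reaches every representation.
612 = 610+2 = 377+233+2 = 377+144+89+2 = 377+144+55+34+2 = … (2 more), for 6 in all.

6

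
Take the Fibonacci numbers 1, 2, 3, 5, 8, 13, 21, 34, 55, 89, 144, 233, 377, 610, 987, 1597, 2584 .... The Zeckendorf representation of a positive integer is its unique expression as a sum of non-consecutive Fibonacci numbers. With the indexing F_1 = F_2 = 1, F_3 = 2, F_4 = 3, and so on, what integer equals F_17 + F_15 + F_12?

F_17 + F_15 + F_12 = 1597 + 610 + 144 = 2351.

2351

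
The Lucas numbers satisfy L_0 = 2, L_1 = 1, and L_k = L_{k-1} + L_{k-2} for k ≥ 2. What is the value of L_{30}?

Iterating the recurrence up to L_{26} = 271443 and L_{25} = 167761:
L_{27} = L_{26} + L_{25} = 271443 + 167761 = 439204
L_{28} = L_{27} + L_{26} = 439204 + 271443 = 710647
L_{29} = L_{28} + L_{27} = 710647 + 439204 = 1149851
L_{30} = L_{29} + L_{28} = 1149851 + 710647 = 1860498

1860498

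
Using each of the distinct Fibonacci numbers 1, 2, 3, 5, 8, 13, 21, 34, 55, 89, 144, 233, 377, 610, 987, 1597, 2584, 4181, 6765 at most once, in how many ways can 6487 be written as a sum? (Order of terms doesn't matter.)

6487 = 4181+1597+610+89+8+2 = 4181+1597+610+89+5+3+2 = 4181+1597+610+55+34+8+2 = 4181+1597+377+233+89+8+2 = … (32 more), for 36 in all.

36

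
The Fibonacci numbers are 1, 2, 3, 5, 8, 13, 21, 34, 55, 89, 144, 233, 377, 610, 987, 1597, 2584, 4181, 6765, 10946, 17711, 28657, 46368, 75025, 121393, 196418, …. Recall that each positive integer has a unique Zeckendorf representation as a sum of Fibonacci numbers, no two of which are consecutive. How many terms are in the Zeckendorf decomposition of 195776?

10

Greedily peel off the largest Fibonacci term at each step:
take 121393 (≤ 195776); 195776 − 121393 = 74383
take 46368 (≤ 74383); 74383 − 46368 = 28015
take 17711 (≤ 28015); 28015 − 17711 = 10304
take 6765 (≤ 10304); 10304 − 6765 = 3539
take 2584 (≤ 3539); 3539 − 2584 = 955
take 610 (≤ 955); 955 − 610 = 345
take 233 (≤ 345); 345 − 233 = 112
take 89 (≤ 112); 112 − 89 = 23
take 21 (≤ 23); 23 − 21 = 2
take 2 (≤ 2); 2 − 2 = 0
195776 = 121393 + 46368 + 17711 + 6765 + 2584 + 610 + 233 + 89 + 21 + 2, which has 10 terms.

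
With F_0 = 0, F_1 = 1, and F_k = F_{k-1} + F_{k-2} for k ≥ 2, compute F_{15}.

Iterating the recurrence up to F_{7} = 13 and F_{6} = 8:
F_{8} = F_{7} + F_{6} = 13 + 8 = 21
F_{9} = F_{8} + F_{7} = 21 + 13 = 34
F_{10} = F_{9} + F_{8} = 34 + 21 = 55
F_{11} = F_{10} + F_{9} = 55 + 34 = 89
F_{12} = F_{11} + F_{10} = 89 + 55 = 144
F_{13} = F_{12} + F_{11} = 144 + 89 = 233
F_{14} = F_{13} + F_{12} = 233 + 144 = 377
F_{15} = F_{14} + F_{13} = 377 + 233 = 610

610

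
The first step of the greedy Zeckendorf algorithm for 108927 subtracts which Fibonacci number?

75025

75025 ≤ 108927 < 121393, so the largest Fibonacci number not exceeding 108927 is 75025.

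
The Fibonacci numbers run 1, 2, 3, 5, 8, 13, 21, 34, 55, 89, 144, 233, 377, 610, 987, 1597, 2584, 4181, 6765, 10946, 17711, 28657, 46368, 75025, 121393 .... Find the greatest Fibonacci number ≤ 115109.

75025 ≤ 115109 < 121393, so the largest Fibonacci number not exceeding 115109 is 75025.

75025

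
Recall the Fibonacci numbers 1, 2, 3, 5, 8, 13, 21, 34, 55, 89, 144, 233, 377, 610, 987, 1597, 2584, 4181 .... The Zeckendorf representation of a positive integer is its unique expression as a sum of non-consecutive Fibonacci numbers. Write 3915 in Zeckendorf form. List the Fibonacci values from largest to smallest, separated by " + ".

2584 ≤ 3915 < 4181, so take 2584; remainder 1331
987 ≤ 1331 < 1597, so take 987; remainder 344
233 ≤ 344 < 377, so take 233; remainder 111
89 ≤ 111 < 144, so take 89; remainder 22
21 ≤ 22 < 34, so take 21; remainder 1
1 ≤ 1 < 2, so take 1; remainder 0
So 3915 = 2584 + 987 + 233 + 89 + 21 + 1, with no two terms consecutive in the sequence.

2584 + 987 + 233 + 89 + 21 + 1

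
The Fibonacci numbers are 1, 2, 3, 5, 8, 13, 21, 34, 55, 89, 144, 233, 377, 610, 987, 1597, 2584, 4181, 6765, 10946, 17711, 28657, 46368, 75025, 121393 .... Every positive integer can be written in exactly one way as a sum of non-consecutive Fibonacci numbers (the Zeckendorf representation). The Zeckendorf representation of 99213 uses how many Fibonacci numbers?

6

subtract 75025 from 99213: 24188 remains
subtract 17711 from 24188: 6477 remains
subtract 4181 from 6477: 2296 remains
subtract 1597 from 2296: 699 remains
subtract 610 from 699: 89 remains
subtract 89 from 89: 0 remains
99213 = 75025 + 17711 + 4181 + 1597 + 610 + 89, which has 6 terms.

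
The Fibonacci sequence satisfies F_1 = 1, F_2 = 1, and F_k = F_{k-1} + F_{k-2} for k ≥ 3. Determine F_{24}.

46368

Iterating the recurrence up to F_{17} = 1597 and F_{16} = 987:
F_{18} = F_{17} + F_{16} = 1597 + 987 = 2584
F_{19} = F_{18} + F_{17} = 2584 + 1597 = 4181
F_{20} = F_{19} + F_{18} = 4181 + 2584 = 6765
F_{21} = F_{20} + F_{19} = 6765 + 4181 = 10946
F_{22} = F_{21} + F_{20} = 10946 + 6765 = 17711
F_{23} = F_{22} + F_{21} = 17711 + 10946 = 28657
F_{24} = F_{23} + F_{22} = 28657 + 17711 = 46368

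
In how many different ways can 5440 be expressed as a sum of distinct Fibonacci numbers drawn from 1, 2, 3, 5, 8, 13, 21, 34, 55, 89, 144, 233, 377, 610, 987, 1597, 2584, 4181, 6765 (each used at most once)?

52

Starting from the Zeckendorf form and repeatedly splitting a term F_k into F_{k−1} + F_{k−2} (when neither is already used) reaches every representation.
5440 = 4181+987+233+34+5 = 4181+987+233+34+3+2 = 4181+987+233+21+13+5 = 4181+987+144+89+34+5 = 4181+610+377+233+34+5 = … (47 more), for 52 in all.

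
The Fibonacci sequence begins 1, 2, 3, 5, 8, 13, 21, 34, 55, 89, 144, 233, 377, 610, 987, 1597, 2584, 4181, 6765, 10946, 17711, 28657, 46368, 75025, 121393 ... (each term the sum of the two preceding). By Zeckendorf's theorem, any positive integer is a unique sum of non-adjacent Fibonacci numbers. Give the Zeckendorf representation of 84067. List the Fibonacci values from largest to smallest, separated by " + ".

Greedy algorithm:
84067 − 75025 = 9042
9042 − 6765 = 2277
2277 − 1597 = 680
680 − 610 = 70
70 − 55 = 15
15 − 13 = 2
2 − 2 = 0
So 84067 = 75025 + 6765 + 1597 + 610 + 55 + 13 + 2, with no two terms consecutive in the sequence.

75025 + 6765 + 1597 + 610 + 55 + 13 + 2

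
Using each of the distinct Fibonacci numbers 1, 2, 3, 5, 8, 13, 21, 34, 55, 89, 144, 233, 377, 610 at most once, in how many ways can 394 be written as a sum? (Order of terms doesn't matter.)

394 = 377+13+3+1 = 377+8+5+3+1 = 233+144+13+3+1 = … (5 more), for 8 in all.

8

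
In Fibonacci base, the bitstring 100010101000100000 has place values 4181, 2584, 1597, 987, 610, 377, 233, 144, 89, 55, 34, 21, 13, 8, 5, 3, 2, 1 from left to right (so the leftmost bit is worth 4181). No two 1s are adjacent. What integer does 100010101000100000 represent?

Summing the place values of the 1 bits: 4181 + 610 + 233 + 89 + 13 = 5126.

5126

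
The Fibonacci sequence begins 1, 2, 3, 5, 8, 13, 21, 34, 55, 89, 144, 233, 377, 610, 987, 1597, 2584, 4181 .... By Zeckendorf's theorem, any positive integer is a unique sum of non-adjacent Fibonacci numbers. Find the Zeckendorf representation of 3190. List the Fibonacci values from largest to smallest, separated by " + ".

2584 + 377 + 144 + 55 + 21 + 8 + 1

3190: greatest Fibonacci not exceeding it is 2584, leaving 606
606: greatest Fibonacci not exceeding it is 377, leaving 229
229: greatest Fibonacci not exceeding it is 144, leaving 85
85: greatest Fibonacci not exceeding it is 55, leaving 30
30: greatest Fibonacci not exceeding it is 21, leaving 9
9: greatest Fibonacci not exceeding it is 8, leaving 1
1: greatest Fibonacci not exceeding it is 1, leaving 0
So 3190 = 2584 + 377 + 144 + 55 + 21 + 8 + 1, with no two terms consecutive in the sequence.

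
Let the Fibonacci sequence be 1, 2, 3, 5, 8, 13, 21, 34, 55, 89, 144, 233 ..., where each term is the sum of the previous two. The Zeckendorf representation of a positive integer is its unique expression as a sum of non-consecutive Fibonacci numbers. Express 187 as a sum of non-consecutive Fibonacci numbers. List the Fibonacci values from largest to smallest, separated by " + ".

144 + 34 + 8 + 1

Repeatedly subtract the largest Fibonacci number that fits:
187: greatest Fibonacci not exceeding it is 144, leaving 43
43: greatest Fibonacci not exceeding it is 34, leaving 9
9: greatest Fibonacci not exceeding it is 8, leaving 1
1: greatest Fibonacci not exceeding it is 1, leaving 0
So 187 = 144 + 34 + 8 + 1, with no two terms consecutive in the sequence.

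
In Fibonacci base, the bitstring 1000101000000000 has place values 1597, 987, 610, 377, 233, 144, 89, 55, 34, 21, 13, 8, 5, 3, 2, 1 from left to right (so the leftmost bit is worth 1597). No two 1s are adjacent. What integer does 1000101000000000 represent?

1919

Summing the place values of the 1 bits: 1597 + 233 + 89 = 1919.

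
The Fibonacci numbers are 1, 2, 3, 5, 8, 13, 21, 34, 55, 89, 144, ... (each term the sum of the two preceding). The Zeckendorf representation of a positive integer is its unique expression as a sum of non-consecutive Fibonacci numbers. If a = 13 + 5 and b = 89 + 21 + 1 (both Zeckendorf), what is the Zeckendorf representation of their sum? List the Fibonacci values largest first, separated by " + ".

89 + 34 + 5 + 1

The two numbers are 18 and 111, so their sum is 129.
Greedy algorithm:
89 ≤ 129 < 144, so take 89; remainder 40
34 ≤ 40 < 55, so take 34; remainder 6
5 ≤ 6 < 8, so take 5; remainder 1
1 ≤ 1 < 2, so take 1; remainder 0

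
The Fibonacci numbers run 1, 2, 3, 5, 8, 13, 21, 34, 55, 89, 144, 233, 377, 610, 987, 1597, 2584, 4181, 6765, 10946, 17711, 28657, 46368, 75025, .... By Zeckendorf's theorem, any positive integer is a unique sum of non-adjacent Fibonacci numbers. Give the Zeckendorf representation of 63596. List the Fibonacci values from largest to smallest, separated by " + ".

63596 − 46368 = 17228
17228 − 10946 = 6282
6282 − 4181 = 2101
2101 − 1597 = 504
504 − 377 = 127
127 − 89 = 38
38 − 34 = 4
4 − 3 = 1
1 − 1 = 0
So 63596 = 46368 + 10946 + 4181 + 1597 + 377 + 89 + 34 + 3 + 1, with no two terms consecutive in the sequence.

46368 + 10946 + 4181 + 1597 + 377 + 89 + 34 + 3 + 1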